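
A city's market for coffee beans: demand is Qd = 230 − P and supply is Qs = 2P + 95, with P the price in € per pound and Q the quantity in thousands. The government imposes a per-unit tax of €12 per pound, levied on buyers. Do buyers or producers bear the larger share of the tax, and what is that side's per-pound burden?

Buyers bear the larger share: €8 per pound.

Before the tax: set 230 − P = 2P + 95 → P* = €45, Q* = 185.
With the tax collected from buyers, demand (in seller-price terms) shifts: Qd = 230 − (P + 12).
New equilibrium: buyers pay €53, producers receive €41, Q = 177. (Wedge: Pb − Ps = 12.)
Per-pound burden: buyers €8, producers €4.
Buyers take the larger share because demand is less price-elastic here (demand slope 1 vs supply slope 2).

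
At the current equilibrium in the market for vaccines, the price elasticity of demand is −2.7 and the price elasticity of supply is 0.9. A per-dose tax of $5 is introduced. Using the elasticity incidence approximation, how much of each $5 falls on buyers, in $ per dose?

Incidence ratio: buyers' share ≈ εs / (εs + |εd|) = 0.9 / (0.9 + 2.7) = 0.25.
So buyers bear ≈ 0.25 × $5 = $1.25; producers bear $3.75.

Buyers bear ≈ $1.25 per dose.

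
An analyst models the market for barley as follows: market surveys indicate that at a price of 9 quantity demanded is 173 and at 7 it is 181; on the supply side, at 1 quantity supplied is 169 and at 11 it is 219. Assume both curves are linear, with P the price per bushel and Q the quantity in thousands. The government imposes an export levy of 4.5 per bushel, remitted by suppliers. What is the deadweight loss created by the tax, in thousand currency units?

Deadweight loss = 22.5 thousand.

Demand slope: (181 − 173)/(7 − 9) = -4, so Qd = 209 − 4P.
Supply slope: (219 − 169)/(11 − 1) = 5, so Qs = 5P + 164.
Before the tax: set 209 − 4P = 5P + 164 → P* = 5, Q* = 189.
With the tax collected from suppliers, supply shifts: Qs = 5(P − 4.5) + 164.
New equilibrium: consumers pay 7.5, suppliers receive 3, Q = 179. (Wedge: Pb − Ps = 4.5.)
Quantity falls by |ΔQ| = |189 − 179| = 10.
DWL = ½ · t · |ΔQ| = ½ · 4.5 · 10 = 22.5.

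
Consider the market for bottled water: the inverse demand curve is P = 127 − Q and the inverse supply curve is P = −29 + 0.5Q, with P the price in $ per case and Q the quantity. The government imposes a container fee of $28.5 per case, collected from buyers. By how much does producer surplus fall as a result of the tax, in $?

Producer surplus falls by $897.75.

Inverting to Q(P) form: Qd = 127 − P; Qs = 2P + 58.
Without the tax, 127 − P = 2P + 58 gives 3P = 69, so P* = $23 and Q* = 104.
With the tax collected from buyers, demand (in seller-price terms) shifts: Qd = 127 − (P + 28.5).
Solving gives Q = 85 with buyers paying $42 and sellers receiving $13.5 (the $28.5 wedge).
ΔPS is the trapezoid between Q = 85 and Q = 104 of height $9.5: ½ · (104 + 85) · 9.5 = $897.75.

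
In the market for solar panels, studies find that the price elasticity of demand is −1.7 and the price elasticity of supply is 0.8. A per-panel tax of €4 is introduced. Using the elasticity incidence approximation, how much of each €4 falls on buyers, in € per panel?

Incidence ratio: buyers' share ≈ εs / (εs + |εd|) = 0.8 / (0.8 + 1.7) = 0.32.
So buyers bear ≈ 0.32 × €4 = €1.28; suppliers bear €2.72.

Buyers bear ≈ €1.28 per panel.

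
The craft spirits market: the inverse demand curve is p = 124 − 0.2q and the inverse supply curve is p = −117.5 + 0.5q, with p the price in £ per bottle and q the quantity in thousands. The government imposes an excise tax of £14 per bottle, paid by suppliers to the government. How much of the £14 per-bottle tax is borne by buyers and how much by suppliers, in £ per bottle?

Buyers bear £4 per bottle; suppliers bear £10 per bottle.

Rewrite in direct form: qd = 620 − 5p and qs = 2p + 235.
Before the tax: set 620 − 5p = 2p + 235 → p* = £55, q* = 345.
With the tax collected from suppliers, supply shifts: qs = 2(p − 14) + 235.
New equilibrium: buyers pay £59, suppliers receive £45, q = 325. (Wedge: pb − ps = 14.)
Burden on buyers: £4; on suppliers: £10. (They sum to £14.)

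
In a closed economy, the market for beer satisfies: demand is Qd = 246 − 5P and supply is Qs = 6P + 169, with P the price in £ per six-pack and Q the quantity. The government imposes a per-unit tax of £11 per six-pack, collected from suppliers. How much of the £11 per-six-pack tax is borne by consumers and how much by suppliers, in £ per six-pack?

Before the tax: set 246 − 5P = 6P + 169 → P* = £7, Q* = 211.
With the tax collected from suppliers, supply shifts: Qs = 6(P − 11) + 169.
Solving gives Q = 181 with consumers paying £13 and suppliers receiving £2 (the £11 wedge).
Burden on consumers: £6; on suppliers: £5. (They sum to £11.)

Consumers bear £6 per six-pack; suppliers bear £5 per six-pack.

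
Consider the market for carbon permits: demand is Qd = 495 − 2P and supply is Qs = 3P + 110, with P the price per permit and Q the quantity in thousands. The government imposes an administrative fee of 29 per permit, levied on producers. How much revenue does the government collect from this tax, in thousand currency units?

Tax revenue = 8879.8 thousand.

Before the tax: set 495 − 2P = 3P + 110 → P* = 77, Q* = 341.
With the tax collected from producers, supply shifts: Qs = 3(P − 29) + 110.
New equilibrium: consumers pay 94.4, producers receive 65.4, Q = 306.2. (Wedge: Pb − Ps = 29.)
Revenue = t · Q = 29 · 306.2 = 8879.8.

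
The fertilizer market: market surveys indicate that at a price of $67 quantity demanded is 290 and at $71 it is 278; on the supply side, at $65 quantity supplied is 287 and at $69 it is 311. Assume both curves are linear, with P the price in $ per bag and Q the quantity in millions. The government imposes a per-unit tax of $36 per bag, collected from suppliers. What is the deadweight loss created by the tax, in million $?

Demand slope: (278 − 290)/(71 − 67) = -3, so Qd = 491 − 3P.
Supply slope: (311 − 287)/(69 − 65) = 6, so Qs = 6P − 103.
Before the tax: set 491 − 3P = 6P − 103 → P* = $66, Q* = 293.
With the tax collected from suppliers, supply shifts: Qs = 6(P − 36) − 103.
Solving gives Q = 221 with consumers paying $90 and suppliers receiving $54 (the $36 wedge).
Quantity falls by |ΔQ| = |293 − 221| = 72.
DWL = ½ · t · |ΔQ| = ½ · 36 · 72 = $1296.

Deadweight loss = $1296 million.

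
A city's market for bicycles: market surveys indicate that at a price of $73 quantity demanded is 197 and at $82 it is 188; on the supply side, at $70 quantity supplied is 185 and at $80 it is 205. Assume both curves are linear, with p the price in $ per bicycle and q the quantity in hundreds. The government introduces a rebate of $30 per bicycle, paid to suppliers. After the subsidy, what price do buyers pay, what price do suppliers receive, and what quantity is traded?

Buyers pay $55; suppliers receive $85; quantity = 215.

Demand slope: (188 − 197)/(82 − 73) = -1, so qd = 270 − p.
Supply slope: (205 − 185)/(80 − 70) = 2, so qs = 2p + 45.
Without the subsidy, 270 − p = 2p + 45 gives 3p = 225, so p* = $75 and q* = 195.
With a per-unit subsidy paid to suppliers, each receives p + 30 per unit sold, so supply becomes qs = 2(p + 30) + 45.
Solving gives q = 215 with buyers paying $55 and suppliers receiving $85 (the $30 wedge).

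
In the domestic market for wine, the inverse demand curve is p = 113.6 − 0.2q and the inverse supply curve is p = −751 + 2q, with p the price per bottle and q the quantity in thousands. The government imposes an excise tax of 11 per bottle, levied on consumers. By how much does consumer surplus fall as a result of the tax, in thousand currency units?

Consumer surplus falls by 390.5 thousand.

Rewrite in direct form: qd = 568 − 5p and qs = 0.5p + 375.5.
Without the tax, 568 − 5p = 0.5p + 375.5 gives 5.5p = 192.5, so p* = 35 and q* = 393.
With the tax collected from consumers, demand (in seller-price terms) shifts: qd = 568 − 5(p + 11).
Solving gives q = 388 with consumers paying 36 and sellers receiving 25 (the 11 wedge).
ΔCS is the trapezoid between Q = 388 and Q = 393 of height 1: ½ · (393 + 388) · 1 = 390.5.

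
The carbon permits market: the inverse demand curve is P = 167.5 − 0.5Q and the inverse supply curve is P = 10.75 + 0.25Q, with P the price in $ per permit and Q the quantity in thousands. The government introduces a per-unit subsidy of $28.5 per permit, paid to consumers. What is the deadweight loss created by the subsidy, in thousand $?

Inverting to Q(P) form: Qd = 335 − 2P; Qs = 4P − 43.
Without the subsidy, 335 − 2P = 4P − 43 gives 6P = 378, so P* = $63 and Q* = 209.
With a per-unit subsidy paid to consumers, each effectively pays P − 28.5, so demand becomes Qd = 335 − 2(P − 28.5).
New equilibrium: consumers pay $44, sellers receive $72.5, Q = 247. (Wedge: Pb − Ps = −28.5.)
Quantity rises by |ΔQ| = |209 − 247| = 38.
DWL = ½ · t · |ΔQ| = ½ · 28.5 · 38 = $541.5.

Deadweight loss = $541.5 thousand.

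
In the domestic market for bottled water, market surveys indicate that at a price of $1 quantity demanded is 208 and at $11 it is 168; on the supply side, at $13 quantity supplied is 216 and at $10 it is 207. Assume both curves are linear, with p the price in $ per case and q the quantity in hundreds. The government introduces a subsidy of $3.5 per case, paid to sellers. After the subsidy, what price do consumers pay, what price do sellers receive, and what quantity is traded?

Consumers pay $3.5; sellers receive $7; quantity = 198.

Demand slope: (168 − 208)/(11 − 1) = -4, so qd = 212 − 4p.
Supply slope: (207 − 216)/(10 − 13) = 3, so qs = 3p + 177.
Without the subsidy, 212 − 4p = 3p + 177 gives 7p = 35, so p* = $5 and q* = 192.
With a per-unit subsidy paid to sellers, each receives p + 3.5 per unit sold, so supply becomes qs = 3(p + 3.5) + 177.
New equilibrium: consumers pay $3.5, sellers receive $7, q = 198. (Wedge: pb − ps = −3.5.)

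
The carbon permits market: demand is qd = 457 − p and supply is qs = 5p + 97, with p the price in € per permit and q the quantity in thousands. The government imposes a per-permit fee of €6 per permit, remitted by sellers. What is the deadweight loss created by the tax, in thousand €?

Deadweight loss = €15 thousand.

Before the tax: set 457 − p = 5p + 97 → p* = €60, q* = 397.
With the tax collected from sellers, supply shifts: qs = 5(p − 6) + 97.
New equilibrium: buyers pay €65, sellers receive €59, q = 392. (Wedge: pb − ps = 6.)
Quantity falls by |ΔQ| = |397 − 392| = 5.
DWL = ½ · t · |ΔQ| = ½ · 6 · 5 = €15.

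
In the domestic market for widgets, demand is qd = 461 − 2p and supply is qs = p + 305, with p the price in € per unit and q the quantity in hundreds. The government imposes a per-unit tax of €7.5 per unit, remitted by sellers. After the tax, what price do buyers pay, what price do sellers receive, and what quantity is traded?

Buyers pay €54.5; sellers receive €47; quantity = 352.

Without the tax, 461 − 2p = p + 305 gives 3p = 156, so p* = €52 and q* = 357.
With the tax collected from sellers, supply shifts: qs = (p − 7.5) + 305.
Solving gives q = 352 with buyers paying €54.5 and sellers receiving €47 (the €7.5 wedge).
The less price-elastic side of the market bears the larger share of a per-unit tax.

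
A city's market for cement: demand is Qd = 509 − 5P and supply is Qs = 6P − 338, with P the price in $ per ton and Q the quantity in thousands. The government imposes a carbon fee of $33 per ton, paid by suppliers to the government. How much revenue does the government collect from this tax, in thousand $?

Tax revenue = $1122 thousand.

Before the tax: set 509 − 5P = 6P − 338 → P* = $77, Q* = 124.
With the tax collected from suppliers, supply shifts: Qs = 6(P − 33) − 338.
New equilibrium: consumers pay $95, suppliers receive $62, Q = 34. (Wedge: Pb − Ps = 33.)
Revenue = t · Q = 33 · 34 = $1122.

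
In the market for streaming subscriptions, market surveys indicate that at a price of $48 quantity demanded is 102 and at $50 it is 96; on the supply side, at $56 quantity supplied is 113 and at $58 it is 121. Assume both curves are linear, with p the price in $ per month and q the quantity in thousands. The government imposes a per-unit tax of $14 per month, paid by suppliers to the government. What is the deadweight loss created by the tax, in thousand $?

Demand slope: (96 − 102)/(50 − 48) = -3, so qd = 246 − 3p.
Supply slope: (121 − 113)/(58 − 56) = 4, so qs = 4p − 111.
Before the tax: set 246 − 3p = 4p − 111 → p* = $51, q* = 93.
With the tax collected from suppliers, supply shifts: qs = 4(p − 14) − 111.
Solving gives q = 69 with buyers paying $59 and suppliers receiving $45 (the $14 wedge).
Quantity falls by |ΔQ| = |93 − 69| = 24.
DWL = ½ · t · |ΔQ| = ½ · 14 · 24 = $168.

Deadweight loss = $168 thousand.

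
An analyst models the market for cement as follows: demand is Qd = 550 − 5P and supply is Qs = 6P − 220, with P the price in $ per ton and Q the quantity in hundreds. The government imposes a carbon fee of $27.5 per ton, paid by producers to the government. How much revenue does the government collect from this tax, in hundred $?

Tax revenue = $3437.5 hundred.

Without the tax, 550 − 5P = 6P − 220 gives 11P = 770, so P* = $70 and Q* = 200.
With the tax collected from producers, supply shifts: Qs = 6(P − 27.5) − 220.
Solving gives Q = 125 with consumers paying $85 and producers receiving $57.5 (the $27.5 wedge).
Revenue = t · Q = 27.5 · 125 = $3437.5.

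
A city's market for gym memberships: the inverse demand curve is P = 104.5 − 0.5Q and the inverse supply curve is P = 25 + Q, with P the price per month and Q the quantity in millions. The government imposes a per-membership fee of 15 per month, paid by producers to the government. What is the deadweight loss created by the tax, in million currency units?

Deadweight loss = 75 million.

Rewrite in direct form: Qd = 209 − 2P and Qs = P − 25.
Before the tax: set 209 − 2P = P − 25 → P* = 78, Q* = 53.
With the tax collected from producers, supply shifts: Qs = (P − 15) − 25.
New equilibrium: buyers pay 83, producers receive 68, Q = 43. (Wedge: Pb − Ps = 15.)
Quantity falls by |ΔQ| = |53 − 43| = 10.
DWL = ½ · t · |ΔQ| = ½ · 15 · 10 = 75.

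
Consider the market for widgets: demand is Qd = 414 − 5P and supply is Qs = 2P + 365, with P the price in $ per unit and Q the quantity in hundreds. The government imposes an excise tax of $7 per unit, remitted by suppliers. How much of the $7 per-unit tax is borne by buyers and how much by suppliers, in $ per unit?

Buyers bear $2 per unit; suppliers bear $5 per unit.

Without the tax, 414 − 5P = 2P + 365 gives 7P = 49, so P* = $7 and Q* = 379.
With the tax collected from suppliers, supply shifts: Qs = 2(P − 7) + 365.
New equilibrium: buyers pay $9, suppliers receive $2, Q = 369. (Wedge: Pb − Ps = 7.)
Burden on buyers: $2; on suppliers: $5. (They sum to $7.)
The less price-elastic side of the market bears the larger share of a per-unit tax.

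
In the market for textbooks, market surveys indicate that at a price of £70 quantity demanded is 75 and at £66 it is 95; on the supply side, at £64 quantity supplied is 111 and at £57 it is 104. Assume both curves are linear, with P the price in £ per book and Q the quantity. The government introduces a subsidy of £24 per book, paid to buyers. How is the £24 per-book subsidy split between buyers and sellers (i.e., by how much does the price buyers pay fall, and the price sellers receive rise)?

Buyers gain £4 per book; sellers gain £20 per book.

Demand slope: (95 − 75)/(66 − 70) = -5, so Qd = 425 − 5P.
Supply slope: (104 − 111)/(57 − 64) = 1, so Qs = P + 47.
Without the subsidy, 425 − 5P = P + 47 gives 6P = 378, so P* = £63 and Q* = 110.
With a per-unit subsidy paid to buyers, each effectively pays P − 24, so demand becomes Qd = 425 − 5(P − 24).
New equilibrium: buyers pay £59, sellers receive £83, Q = 130. (Wedge: Pb − Ps = −24.)
Gain to buyers: £4; to sellers: £20. (They sum to £24.)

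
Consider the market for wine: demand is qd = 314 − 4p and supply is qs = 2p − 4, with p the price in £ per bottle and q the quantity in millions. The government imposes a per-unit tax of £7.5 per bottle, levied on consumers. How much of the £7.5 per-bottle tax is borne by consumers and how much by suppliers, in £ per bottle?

Consumers bear £2.5 per bottle; suppliers bear £5 per bottle.

Without the tax, 314 − 4p = 2p − 4 gives 6p = 318, so p* = £53 and q* = 102.
With the tax collected from consumers, demand (in seller-price terms) shifts: qd = 314 − 4(p + 7.5).
New equilibrium: consumers pay £55.5, suppliers receive £48, q = 92. (Wedge: pb − ps = 7.5.)
Burden on consumers: £2.5; on suppliers: £5. (They sum to £7.5.)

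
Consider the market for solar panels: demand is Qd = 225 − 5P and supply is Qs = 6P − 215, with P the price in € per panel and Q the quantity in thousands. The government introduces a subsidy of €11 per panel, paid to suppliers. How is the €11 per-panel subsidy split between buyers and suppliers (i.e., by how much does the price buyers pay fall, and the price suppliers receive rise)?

Before the subsidy: set 225 − 5P = 6P − 215 → P* = €40, Q* = 25.
With a per-unit subsidy paid to suppliers, each receives P + 11 per unit sold, so supply becomes Qs = 6(P + 11) − 215.
Solving gives Q = 55 with buyers paying €34 and suppliers receiving €45 (the €11 wedge).
Gain to buyers: €6; to suppliers: €5. (They sum to €11.)

Buyers gain €6 per panel; suppliers gain €5 per panel.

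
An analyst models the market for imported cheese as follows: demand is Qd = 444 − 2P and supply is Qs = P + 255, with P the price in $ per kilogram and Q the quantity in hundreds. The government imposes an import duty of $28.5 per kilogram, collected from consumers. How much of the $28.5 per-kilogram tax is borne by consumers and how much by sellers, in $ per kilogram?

Consumers bear $9.5 per kilogram; sellers bear $19 per kilogram.

Without the tax, 444 − 2P = P + 255 gives 3P = 189, so P* = $63 and Q* = 318.
With the tax collected from consumers, demand (in seller-price terms) shifts: Qd = 444 − 2(P + 28.5).
Solving gives Q = 299 with consumers paying $72.5 and sellers receiving $44 (the $28.5 wedge).
Burden on consumers: $9.5; on sellers: $19. (They sum to $28.5.)
The less price-elastic side of the market bears the larger share of a per-unit tax.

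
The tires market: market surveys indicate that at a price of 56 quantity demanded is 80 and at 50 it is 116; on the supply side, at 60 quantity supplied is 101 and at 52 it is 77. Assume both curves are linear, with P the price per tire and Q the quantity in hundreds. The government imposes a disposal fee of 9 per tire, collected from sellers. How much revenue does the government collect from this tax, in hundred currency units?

Demand slope: (116 − 80)/(50 − 56) = -6, so Qd = 416 − 6P.
Supply slope: (77 − 101)/(52 − 60) = 3, so Qs = 3P − 79.
Without the tax, 416 − 6P = 3P − 79 gives 9P = 495, so P* = 55 and Q* = 86.
With the tax collected from sellers, supply shifts: Qs = 3(P − 9) − 79.
New equilibrium: consumers pay 58, sellers receive 49, Q = 68. (Wedge: Pb − Ps = 9.)
Revenue = t · Q = 9 · 68 = 612.

Tax revenue = 612 hundred.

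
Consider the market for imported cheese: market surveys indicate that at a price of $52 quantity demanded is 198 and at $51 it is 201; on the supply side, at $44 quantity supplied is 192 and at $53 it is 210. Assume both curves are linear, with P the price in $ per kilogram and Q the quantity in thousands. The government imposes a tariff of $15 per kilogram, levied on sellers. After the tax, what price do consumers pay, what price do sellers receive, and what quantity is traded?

Consumers pay $56; sellers receive $41; quantity = 186.

Demand slope: (201 − 198)/(51 − 52) = -3, so Qd = 354 − 3P.
Supply slope: (210 − 192)/(53 − 44) = 2, so Qs = 2P + 104.
Without the tax, 354 − 3P = 2P + 104 gives 5P = 250, so P* = $50 and Q* = 204.
With the tax collected from sellers, supply shifts: Qs = 2(P − 15) + 104.
Solving gives Q = 186 with consumers paying $56 and sellers receiving $41 (the $15 wedge).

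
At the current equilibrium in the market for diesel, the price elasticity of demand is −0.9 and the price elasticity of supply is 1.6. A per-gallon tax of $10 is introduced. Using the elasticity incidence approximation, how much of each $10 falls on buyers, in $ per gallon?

Incidence ratio: buyers' share ≈ εs / (εs + |εd|) = 1.6 / (1.6 + 0.9) = 0.64.
So buyers bear ≈ 0.64 × $10 = $6.4; suppliers bear $3.6.

Buyers bear ≈ $6.4 per gallon.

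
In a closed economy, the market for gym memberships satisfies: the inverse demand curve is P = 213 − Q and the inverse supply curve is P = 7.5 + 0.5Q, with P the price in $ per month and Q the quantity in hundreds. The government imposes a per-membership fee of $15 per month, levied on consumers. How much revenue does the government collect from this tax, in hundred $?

Rewrite in direct form: Qd = 213 − P and Qs = 2P − 15.
Without the tax, 213 − P = 2P − 15 gives 3P = 228, so P* = $76 and Q* = 137.
With the tax collected from consumers, demand (in seller-price terms) shifts: Qd = 213 − (P + 15).
Solving gives Q = 127 with consumers paying $86 and sellers receiving $71 (the $15 wedge).
Revenue = t · Q = 15 · 127 = $1905.

Tax revenue = $1905 hundred.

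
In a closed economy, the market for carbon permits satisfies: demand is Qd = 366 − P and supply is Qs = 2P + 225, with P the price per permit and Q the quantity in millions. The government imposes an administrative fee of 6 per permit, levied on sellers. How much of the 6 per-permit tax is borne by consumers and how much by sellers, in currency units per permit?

Before the tax: set 366 − P = 2P + 225 → P* = 47, Q* = 319.
With the tax collected from sellers, supply shifts: Qs = 2(P − 6) + 225.
Solving gives Q = 315 with consumers paying 51 and sellers receiving 45 (the 6 wedge).
Burden on consumers: 4; on sellers: 2. (They sum to 6.)
The less price-elastic side of the market bears the larger share of a per-unit tax.

Consumers bear 4 per permit; sellers bear 2 per permit.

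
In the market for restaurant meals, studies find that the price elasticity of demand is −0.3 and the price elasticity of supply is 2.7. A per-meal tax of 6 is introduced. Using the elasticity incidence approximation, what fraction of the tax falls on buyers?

Incidence ratio: buyers' share ≈ εs / (εs + |εd|) = 2.7 / (2.7 + 0.3) = 0.9.
Supply is the more elastic side, so buyers bear the larger share.

Buyers' share ≈ 0.9.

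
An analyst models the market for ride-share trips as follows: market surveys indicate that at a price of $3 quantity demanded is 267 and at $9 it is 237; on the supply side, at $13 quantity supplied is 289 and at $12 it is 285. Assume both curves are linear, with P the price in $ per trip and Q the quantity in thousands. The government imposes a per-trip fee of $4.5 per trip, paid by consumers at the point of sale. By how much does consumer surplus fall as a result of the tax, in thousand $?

Demand slope: (237 − 267)/(9 − 3) = -5, so Qd = 282 − 5P.
Supply slope: (285 − 289)/(12 − 13) = 4, so Qs = 4P + 237.
Without the tax, 282 − 5P = 4P + 237 gives 9P = 45, so P* = $5 and Q* = 257.
With the tax collected from consumers, demand (in seller-price terms) shifts: Qd = 282 − 5(P + 4.5).
New equilibrium: consumers pay $7, sellers receive $2.5, Q = 247. (Wedge: Pb − Ps = 4.5.)
ΔCS is the trapezoid between Q = 247 and Q = 257 of height $2: ½ · (257 + 247) · 2 = $504.

Consumer surplus falls by $504 thousand.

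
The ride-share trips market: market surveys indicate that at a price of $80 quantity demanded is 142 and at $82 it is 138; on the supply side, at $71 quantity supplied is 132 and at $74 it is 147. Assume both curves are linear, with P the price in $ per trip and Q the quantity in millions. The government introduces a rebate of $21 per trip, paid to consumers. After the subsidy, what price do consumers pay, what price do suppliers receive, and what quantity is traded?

Consumers pay $60; suppliers receive $81; quantity = 182.

Demand slope: (138 − 142)/(82 − 80) = -2, so Qd = 302 − 2P.
Supply slope: (147 − 132)/(74 − 71) = 5, so Qs = 5P − 223.
Before the subsidy: set 302 − 2P = 5P − 223 → P* = $75, Q* = 152.
With a per-unit subsidy paid to consumers, each effectively pays P − 21, so demand becomes Qd = 302 − 2(P − 21).
Solving gives Q = 182 with consumers paying $60 and suppliers receiving $81 (the $21 wedge).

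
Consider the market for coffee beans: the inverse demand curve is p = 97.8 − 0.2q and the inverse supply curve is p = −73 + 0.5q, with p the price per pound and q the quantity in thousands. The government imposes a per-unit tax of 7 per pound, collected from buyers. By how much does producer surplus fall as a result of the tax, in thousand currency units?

Producer surplus falls by 1195 thousand.

Rewrite in direct form: qd = 489 − 5p and qs = 2p + 146.
Without the tax, 489 − 5p = 2p + 146 gives 7p = 343, so p* = 49 and q* = 244.
With the tax collected from buyers, demand (in seller-price terms) shifts: qd = 489 − 5(p + 7).
New equilibrium: buyers pay 51, producers receive 44, q = 234. (Wedge: pb − ps = 7.)
ΔPS is the trapezoid between Q = 234 and Q = 244 of height 5: ½ · (244 + 234) · 5 = 1195.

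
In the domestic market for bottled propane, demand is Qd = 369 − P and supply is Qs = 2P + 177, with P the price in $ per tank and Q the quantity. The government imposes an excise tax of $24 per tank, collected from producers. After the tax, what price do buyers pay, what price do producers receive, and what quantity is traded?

Without the tax, 369 − P = 2P + 177 gives 3P = 192, so P* = $64 and Q* = 305.
With the tax collected from producers, supply shifts: Qs = 2(P − 24) + 177.
Solving gives Q = 289 with buyers paying $80 and producers receiving $56 (the $24 wedge).

Buyers pay $80; producers receive $56; quantity = 289.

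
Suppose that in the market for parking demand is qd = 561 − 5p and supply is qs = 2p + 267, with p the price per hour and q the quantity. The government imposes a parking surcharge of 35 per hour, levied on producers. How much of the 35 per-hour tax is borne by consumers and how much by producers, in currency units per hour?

Without the tax, 561 − 5p = 2p + 267 gives 7p = 294, so p* = 42 and q* = 351.
With the tax collected from producers, supply shifts: qs = 2(p − 35) + 267.
Solving gives q = 301 with consumers paying 52 and producers receiving 17 (the 35 wedge).
Burden on consumers: 10; on producers: 25. (They sum to 35.)

Consumers bear 10 per hour; producers bear 25 per hour.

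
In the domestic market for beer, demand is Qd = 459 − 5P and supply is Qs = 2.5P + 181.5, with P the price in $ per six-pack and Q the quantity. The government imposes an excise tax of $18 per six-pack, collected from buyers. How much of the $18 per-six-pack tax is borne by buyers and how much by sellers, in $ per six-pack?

Buyers bear $6 per six-pack; sellers bear $12 per six-pack.

Without the tax, 459 − 5P = 2.5P + 181.5 gives 7.5P = 277.5, so P* = $37 and Q* = 274.
With the tax collected from buyers, demand (in seller-price terms) shifts: Qd = 459 − 5(P + 18).
New equilibrium: buyers pay $43, sellers receive $25, Q = 244. (Wedge: Pb − Ps = 18.)
Burden on buyers: $6; on sellers: $12. (They sum to $18.)
The less price-elastic side of the market bears the larger share of a per-unit tax.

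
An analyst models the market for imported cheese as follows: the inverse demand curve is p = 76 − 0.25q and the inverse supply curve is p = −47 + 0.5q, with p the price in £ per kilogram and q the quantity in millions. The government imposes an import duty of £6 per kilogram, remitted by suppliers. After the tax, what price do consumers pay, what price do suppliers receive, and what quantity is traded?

Inverting to q(p) form: qd = 304 − 4p; qs = 2p + 94.
Without the tax, 304 − 4p = 2p + 94 gives 6p = 210, so p* = £35 and q* = 164.
With the tax collected from suppliers, supply shifts: qs = 2(p − 6) + 94.
Solving gives q = 156 with consumers paying £37 and suppliers receiving £31 (the £6 wedge).

Consumers pay £37; suppliers receive £31; quantity = 156.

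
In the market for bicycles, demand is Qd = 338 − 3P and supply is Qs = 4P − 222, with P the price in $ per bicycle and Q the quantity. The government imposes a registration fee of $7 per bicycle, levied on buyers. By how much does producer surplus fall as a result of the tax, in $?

Producer surplus falls by $276.

Without the tax, 338 − 3P = 4P − 222 gives 7P = 560, so P* = $80 and Q* = 98.
With the tax collected from buyers, demand (in seller-price terms) shifts: Qd = 338 − 3(P + 7).
New equilibrium: buyers pay $84, producers receive $77, Q = 86. (Wedge: Pb − Ps = 7.)
ΔPS is the trapezoid between Q = 86 and Q = 98 of height $3: ½ · (98 + 86) · 3 = $276.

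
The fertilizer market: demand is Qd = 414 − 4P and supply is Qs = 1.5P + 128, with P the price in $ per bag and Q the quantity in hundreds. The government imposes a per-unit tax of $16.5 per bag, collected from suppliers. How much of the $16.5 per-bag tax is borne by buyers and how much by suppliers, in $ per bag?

Without the tax, 414 − 4P = 1.5P + 128 gives 5.5P = 286, so P* = $52 and Q* = 206.
With the tax collected from suppliers, supply shifts: Qs = 1.5(P − 16.5) + 128.
Solving gives Q = 188 with buyers paying $56.5 and suppliers receiving $40 (the $16.5 wedge).
Burden on buyers: $4.5; on suppliers: $12. (They sum to $16.5.)

Buyers bear $4.5 per bag; suppliers bear $12 per bag.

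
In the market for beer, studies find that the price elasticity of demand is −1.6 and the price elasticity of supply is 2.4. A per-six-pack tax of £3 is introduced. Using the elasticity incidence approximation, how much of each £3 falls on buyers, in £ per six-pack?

Buyers bear ≈ £1.8 per six-pack.

Incidence ratio: buyers' share ≈ εs / (εs + |εd|) = 2.4 / (2.4 + 1.6) = 0.6.
So buyers bear ≈ 0.6 × £3 = £1.8; suppliers bear £1.2.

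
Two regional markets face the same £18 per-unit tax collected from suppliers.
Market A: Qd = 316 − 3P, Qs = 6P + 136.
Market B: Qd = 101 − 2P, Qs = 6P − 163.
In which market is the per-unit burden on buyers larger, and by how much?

Market A: pre-tax P* = £20, Q* = 256; post-tax Q = 220; per-unit burden on buyers = £12.
Market B: pre-tax P* = £33, Q* = 35; post-tax Q = 8; per-unit burden on buyers = £13.5.
Difference: £12 vs £13.5 → market B is larger by £1.5.

Market B, by £1.5.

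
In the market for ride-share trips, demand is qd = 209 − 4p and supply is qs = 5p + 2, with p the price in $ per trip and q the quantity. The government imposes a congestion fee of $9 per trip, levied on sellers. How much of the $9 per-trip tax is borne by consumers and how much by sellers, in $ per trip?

Consumers bear $5 per trip; sellers bear $4 per trip.

Without the tax, 209 − 4p = 5p + 2 gives 9p = 207, so p* = $23 and q* = 117.
With the tax collected from sellers, supply shifts: qs = 5(p − 9) + 2.
New equilibrium: consumers pay $28, sellers receive $19, q = 97. (Wedge: pb − ps = 9.)
Burden on consumers: $5; on sellers: $4. (They sum to $9.)
The less price-elastic side of the market bears the larger share of a per-unit tax.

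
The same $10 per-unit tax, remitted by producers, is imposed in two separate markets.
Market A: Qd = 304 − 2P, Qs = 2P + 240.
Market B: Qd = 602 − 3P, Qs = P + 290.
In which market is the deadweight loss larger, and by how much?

Market A: pre-tax P* = $16, Q* = 272; post-tax Q = 262; deadweight loss = $50.
Market B: pre-tax P* = $78, Q* = 368; post-tax Q = 360.5; deadweight loss = $37.5.
Difference: $50 vs $37.5 → market A is larger by $12.5.

Market A, by $12.5.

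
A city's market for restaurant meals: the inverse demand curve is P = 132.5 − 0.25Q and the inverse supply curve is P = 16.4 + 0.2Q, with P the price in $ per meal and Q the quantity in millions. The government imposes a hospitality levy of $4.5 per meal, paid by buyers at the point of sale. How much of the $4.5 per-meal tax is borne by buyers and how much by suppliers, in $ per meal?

Buyers bear $2.5 per meal; suppliers bear $2 per meal.

Inverting to Q(P) form: Qd = 530 − 4P; Qs = 5P − 82.
Without the tax, 530 − 4P = 5P − 82 gives 9P = 612, so P* = $68 and Q* = 258.
With the tax collected from buyers, demand (in seller-price terms) shifts: Qd = 530 − 4(P + 4.5).
New equilibrium: buyers pay $70.5, suppliers receive $66, Q = 248. (Wedge: Pb − Ps = 4.5.)
Burden on buyers: $2.5; on suppliers: $2. (They sum to $4.5.)
The less price-elastic side of the market bears the larger share of a per-unit tax.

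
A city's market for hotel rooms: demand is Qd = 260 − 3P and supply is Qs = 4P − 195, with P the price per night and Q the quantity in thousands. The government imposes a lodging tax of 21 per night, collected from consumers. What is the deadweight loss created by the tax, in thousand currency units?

Deadweight loss = 378 thousand.

Before the tax: set 260 − 3P = 4P − 195 → P* = 65, Q* = 65.
With the tax collected from consumers, demand (in seller-price terms) shifts: Qd = 260 − 3(P + 21).
Solving gives Q = 29 with consumers paying 77 and producers receiving 56 (the 21 wedge).
Quantity falls by |ΔQ| = |65 − 29| = 36.
DWL = ½ · t · |ΔQ| = ½ · 21 · 36 = 378.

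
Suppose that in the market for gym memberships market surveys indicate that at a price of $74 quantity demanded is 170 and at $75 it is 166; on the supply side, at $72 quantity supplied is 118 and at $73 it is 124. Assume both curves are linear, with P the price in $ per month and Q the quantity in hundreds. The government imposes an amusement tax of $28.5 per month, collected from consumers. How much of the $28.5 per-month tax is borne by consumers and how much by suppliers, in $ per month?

Consumers bear $17.1 per month; suppliers bear $11.4 per month.

Demand slope: (166 − 170)/(75 − 74) = -4, so Qd = 466 − 4P.
Supply slope: (124 − 118)/(73 − 72) = 6, so Qs = 6P − 314.
Without the tax, 466 − 4P = 6P − 314 gives 10P = 780, so P* = $78 and Q* = 154.
With the tax collected from consumers, demand (in seller-price terms) shifts: Qd = 466 − 4(P + 28.5).
New equilibrium: consumers pay $95.1, suppliers receive $66.6, Q = 85.6. (Wedge: Pb − Ps = 28.5.)
Burden on consumers: $17.1; on suppliers: $11.4. (They sum to $28.5.)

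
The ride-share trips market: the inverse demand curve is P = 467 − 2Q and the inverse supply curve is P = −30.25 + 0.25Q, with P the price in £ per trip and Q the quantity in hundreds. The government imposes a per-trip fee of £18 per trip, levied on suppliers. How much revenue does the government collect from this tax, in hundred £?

Tax revenue = £3834 hundred.

Rewrite in direct form: Qd = 233.5 − 0.5P and Qs = 4P + 121.
Without the tax, 233.5 − 0.5P = 4P + 121 gives 4.5P = 112.5, so P* = £25 and Q* = 221.
With the tax collected from suppliers, supply shifts: Qs = 4(P − 18) + 121.
Solving gives Q = 213 with buyers paying £41 and suppliers receiving £23 (the £18 wedge).
Revenue = t · Q = 18 · 213 = £3834.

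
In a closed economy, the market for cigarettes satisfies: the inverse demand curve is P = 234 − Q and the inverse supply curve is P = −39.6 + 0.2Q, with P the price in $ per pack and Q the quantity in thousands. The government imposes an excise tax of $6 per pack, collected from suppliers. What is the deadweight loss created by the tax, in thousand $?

Deadweight loss = $15 thousand.

Rewrite in direct form: Qd = 234 − P and Qs = 5P + 198.
Before the tax: set 234 − P = 5P + 198 → P* = $6, Q* = 228.
With the tax collected from suppliers, supply shifts: Qs = 5(P − 6) + 198.
Solving gives Q = 223 with consumers paying $11 and suppliers receiving $5 (the $6 wedge).
Quantity falls by |ΔQ| = |228 − 223| = 5.
DWL = ½ · t · |ΔQ| = ½ · 6 · 5 = $15.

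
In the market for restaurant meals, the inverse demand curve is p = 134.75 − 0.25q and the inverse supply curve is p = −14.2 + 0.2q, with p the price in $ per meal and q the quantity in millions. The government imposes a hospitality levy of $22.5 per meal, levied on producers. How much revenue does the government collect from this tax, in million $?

Tax revenue = $6322.5 million.

Inverting to q(p) form: qd = 539 − 4p; qs = 5p + 71.
Without the tax, 539 − 4p = 5p + 71 gives 9p = 468, so p* = $52 and q* = 331.
With the tax collected from producers, supply shifts: qs = 5(p − 22.5) + 71.
New equilibrium: consumers pay $64.5, producers receive $42, q = 281. (Wedge: pb − ps = 22.5.)
Revenue = t · Q = 22.5 · 281 = $6322.5.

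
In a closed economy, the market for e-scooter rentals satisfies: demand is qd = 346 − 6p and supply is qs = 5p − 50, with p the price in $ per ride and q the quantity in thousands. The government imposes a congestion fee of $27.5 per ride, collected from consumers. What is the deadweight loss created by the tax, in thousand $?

Without the tax, 346 − 6p = 5p − 50 gives 11p = 396, so p* = $36 and q* = 130.
With the tax collected from consumers, demand (in seller-price terms) shifts: qd = 346 − 6(p + 27.5).
Solving gives q = 55 with consumers paying $48.5 and sellers receiving $21 (the $27.5 wedge).
Quantity falls by |ΔQ| = |130 − 55| = 75.
DWL = ½ · t · |ΔQ| = ½ · 27.5 · 75 = $1031.25.

Deadweight loss = $1031.25 thousand.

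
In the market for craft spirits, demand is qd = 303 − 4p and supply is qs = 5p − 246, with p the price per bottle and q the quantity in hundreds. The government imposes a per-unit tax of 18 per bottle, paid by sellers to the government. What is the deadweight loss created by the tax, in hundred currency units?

Without the tax, 303 − 4p = 5p − 246 gives 9p = 549, so p* = 61 and q* = 59.
With the tax collected from sellers, supply shifts: qs = 5(p − 18) − 246.
Solving gives q = 19 with consumers paying 71 and sellers receiving 53 (the 18 wedge).
Quantity falls by |ΔQ| = |59 − 19| = 40.
DWL = ½ · t · |ΔQ| = ½ · 18 · 40 = 360.

Deadweight loss = 360 hundred.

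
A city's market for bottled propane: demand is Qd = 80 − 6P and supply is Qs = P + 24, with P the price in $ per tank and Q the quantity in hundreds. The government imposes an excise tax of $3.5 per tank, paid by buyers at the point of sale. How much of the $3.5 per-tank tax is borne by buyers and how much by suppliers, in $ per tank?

Buyers bear $0.5 per tank; suppliers bear $3 per tank.

Before the tax: set 80 − 6P = P + 24 → P* = $8, Q* = 32.
With the tax collected from buyers, demand (in seller-price terms) shifts: Qd = 80 − 6(P + 3.5).
Solving gives Q = 29 with buyers paying $8.5 and suppliers receiving $5 (the $3.5 wedge).
Burden on buyers: $0.5; on suppliers: $3. (They sum to $3.5.)
The less price-elastic side of the market bears the larger share of a per-unit tax.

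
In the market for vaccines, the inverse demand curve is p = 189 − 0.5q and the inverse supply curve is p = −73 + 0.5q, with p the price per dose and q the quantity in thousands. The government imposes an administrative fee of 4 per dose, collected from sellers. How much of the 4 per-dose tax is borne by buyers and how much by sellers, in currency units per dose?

Buyers bear 2 per dose; sellers bear 2 per dose.

Rewrite in direct form: qd = 378 − 2p and qs = 2p + 146.
Without the tax, 378 − 2p = 2p + 146 gives 4p = 232, so p* = 58 and q* = 262.
With the tax collected from sellers, supply shifts: qs = 2(p − 4) + 146.
New equilibrium: buyers pay 60, sellers receive 56, q = 258. (Wedge: pb − ps = 4.)
Burden on buyers: 2; on sellers: 2. (They sum to 4.)
The less price-elastic side of the market bears the larger share of a per-unit tax.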